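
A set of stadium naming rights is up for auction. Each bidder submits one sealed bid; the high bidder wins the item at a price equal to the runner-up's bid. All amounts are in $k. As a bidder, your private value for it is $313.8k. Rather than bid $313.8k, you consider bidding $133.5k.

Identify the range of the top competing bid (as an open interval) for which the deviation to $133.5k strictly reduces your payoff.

($133.5k, $313.8k)

If the competing bid is below $133.5k, both bids win at the same price — no difference.
If it is above $313.8k, both bids lose — no difference.
If it lies strictly between $133.5k and $313.8k, bidding your value wins at a price below your value (positive payoff) while bidding $133.5k loses (payoff 0).
So the deviation strictly hurts on the open interval ($133.5k, $313.8k).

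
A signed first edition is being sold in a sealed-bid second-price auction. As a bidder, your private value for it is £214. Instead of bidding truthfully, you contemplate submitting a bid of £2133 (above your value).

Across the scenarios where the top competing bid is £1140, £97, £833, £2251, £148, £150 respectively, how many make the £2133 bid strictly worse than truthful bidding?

The deviation hurts exactly when the highest competing bid lies strictly between £214 and £2133 — overbidding then wins at a price above your value.
£1140: inside the interval → strictly worse (loss £926).
£97: below both → same outcome either way.
£833: inside the interval → strictly worse (loss £619).
£2251: above both → same outcome either way.
£148: below both → same outcome either way.
£150: below both → same outcome either way.
Count: 2.

2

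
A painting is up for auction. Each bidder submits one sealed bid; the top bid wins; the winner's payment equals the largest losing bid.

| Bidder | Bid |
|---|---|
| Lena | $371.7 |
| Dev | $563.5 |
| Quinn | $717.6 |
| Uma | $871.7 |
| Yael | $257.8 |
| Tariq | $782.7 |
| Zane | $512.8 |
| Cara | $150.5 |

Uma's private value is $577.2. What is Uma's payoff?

Highest bid: Uma at $871.7, so Uma wins.
Second-highest bid: Tariq at $782.7 — that is the price the winner pays.
Uma's payoff = value − price = $577.2 − $782.7 = −$205.5.

−$205.5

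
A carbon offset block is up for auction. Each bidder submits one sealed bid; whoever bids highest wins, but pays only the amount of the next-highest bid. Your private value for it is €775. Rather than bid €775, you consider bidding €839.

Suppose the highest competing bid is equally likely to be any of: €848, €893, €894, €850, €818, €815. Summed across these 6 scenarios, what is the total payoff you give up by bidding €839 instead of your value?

The deviation costs you only when the competing bid falls strictly between €775 and €839; elsewhere both bids give the same outcome.
€848: outcomes coincide → loss €0.
€893: outcomes coincide → loss €0.
€894: outcomes coincide → loss €0.
€850: outcomes coincide → loss €0.
€818: truthful payoff €0, deviation payoff −€43 → loss €43.
€815: truthful payoff €0, deviation payoff −€40 → loss €40.
Total loss = €43 + €40 = €83.

€83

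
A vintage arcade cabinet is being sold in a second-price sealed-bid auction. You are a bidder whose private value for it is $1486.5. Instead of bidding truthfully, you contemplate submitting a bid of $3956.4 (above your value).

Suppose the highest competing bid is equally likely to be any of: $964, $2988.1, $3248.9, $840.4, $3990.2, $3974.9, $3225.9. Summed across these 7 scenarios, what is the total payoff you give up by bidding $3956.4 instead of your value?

$5003.4

The deviation costs you only when the competing bid falls strictly between $1486.5 and $3956.4; elsewhere both bids give the same outcome.
$964: outcomes coincide → loss $0.
$2988.1: truthful payoff $0, deviation payoff −$1501.6 → loss $1501.6.
$3248.9: truthful payoff $0, deviation payoff −$1762.4 → loss $1762.4.
$840.4: outcomes coincide → loss $0.
$3990.2: outcomes coincide → loss $0.
$3974.9: outcomes coincide → loss $0.
$3225.9: truthful payoff $0, deviation payoff −$1739.4 → loss $1739.4.
Total loss = $1501.6 + $1762.4 + $1739.4 = $5003.4.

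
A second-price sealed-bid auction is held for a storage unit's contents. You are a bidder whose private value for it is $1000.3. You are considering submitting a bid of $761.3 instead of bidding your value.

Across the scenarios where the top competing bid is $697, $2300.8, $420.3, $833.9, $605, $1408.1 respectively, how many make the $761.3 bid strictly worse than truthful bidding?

The deviation hurts exactly when the highest competing bid lies strictly between $761.3 and $1000.3 — underbidding then forfeits a profitable win.
$697: below both → same outcome either way.
$2300.8: above both → same outcome either way.
$420.3: below both → same outcome either way.
$833.9: inside the interval → strictly worse (loss $166.4).
$605: below both → same outcome either way.
$1408.1: above both → same outcome either way.
Count: 1.

1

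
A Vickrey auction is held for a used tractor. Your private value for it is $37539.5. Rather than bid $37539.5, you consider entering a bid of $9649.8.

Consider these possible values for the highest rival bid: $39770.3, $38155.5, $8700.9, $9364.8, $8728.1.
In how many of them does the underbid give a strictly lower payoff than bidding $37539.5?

The deviation hurts exactly when the highest competing bid lies strictly between $9649.8 and $37539.5 — underbidding then forfeits a profitable win.
$39770.3: above both → same outcome either way.
$38155.5: above both → same outcome either way.
$8700.9: below both → same outcome either way.
$9364.8: below both → same outcome either way.
$8728.1: below both → same outcome either way.
Count: 0.

0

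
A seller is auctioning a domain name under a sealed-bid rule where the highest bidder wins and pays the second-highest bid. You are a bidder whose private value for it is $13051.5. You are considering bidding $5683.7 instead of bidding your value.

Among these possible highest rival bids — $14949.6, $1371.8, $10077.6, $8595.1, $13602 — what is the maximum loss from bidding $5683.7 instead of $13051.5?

$14949.6: same outcome either way → loss $0.
$1371.8: same outcome either way → loss $0.
$10077.6: truthful gives $2973.9, deviation gives $0 → loss $2973.9.
$8595.1: truthful gives $4456.4, deviation gives $0 → loss $4456.4.
$13602: same outcome either way → loss $0.
Maximum loss: $4456.4.

$4456.4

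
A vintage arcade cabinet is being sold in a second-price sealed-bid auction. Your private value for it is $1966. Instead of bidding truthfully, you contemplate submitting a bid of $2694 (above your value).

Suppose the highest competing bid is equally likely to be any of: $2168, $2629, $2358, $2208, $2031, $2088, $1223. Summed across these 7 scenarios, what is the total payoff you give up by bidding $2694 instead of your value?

$1686

The deviation costs you only when the competing bid falls strictly between $1966 and $2694; elsewhere both bids give the same outcome.
$2168: truthful payoff $0, deviation payoff −$202 → loss $202.
$2629: truthful payoff $0, deviation payoff −$663 → loss $663.
$2358: truthful payoff $0, deviation payoff −$392 → loss $392.
$2208: truthful payoff $0, deviation payoff −$242 → loss $242.
$2031: truthful payoff $0, deviation payoff −$65 → loss $65.
$2088: truthful payoff $0, deviation payoff −$122 → loss $122.
$1223: outcomes coincide → loss $0.
Total loss = $202 + $663 + $392 + $242 + $65 + $122 = $1686.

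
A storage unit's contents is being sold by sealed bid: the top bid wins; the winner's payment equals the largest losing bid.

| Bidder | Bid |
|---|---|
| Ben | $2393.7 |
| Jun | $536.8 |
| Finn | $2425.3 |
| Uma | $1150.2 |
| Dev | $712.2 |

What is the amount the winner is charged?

Highest bid: Finn at $2425.3, so Finn wins.
Second-highest bid: Ben at $2393.7 — that is the price the winner pays.

$2393.7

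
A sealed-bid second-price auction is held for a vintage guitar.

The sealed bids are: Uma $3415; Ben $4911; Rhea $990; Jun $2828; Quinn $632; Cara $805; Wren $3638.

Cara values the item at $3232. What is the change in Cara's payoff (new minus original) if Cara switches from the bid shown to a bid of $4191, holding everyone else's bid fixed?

$0

The highest bid among the other bidders is $4911; Cara's bid doesn't change that.
Original bid $805: Cara is not highest (top rival bid is $4911); payoff $0.
Alternative bid $4191: Cara is not highest (top rival bid is $4911); payoff $0.
Change in payoff = $0 − ($0) = $0.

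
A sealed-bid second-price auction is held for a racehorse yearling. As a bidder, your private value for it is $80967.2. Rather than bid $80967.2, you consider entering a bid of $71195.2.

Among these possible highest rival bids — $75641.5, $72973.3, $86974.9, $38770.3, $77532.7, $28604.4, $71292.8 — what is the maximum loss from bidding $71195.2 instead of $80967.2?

$75641.5: truthful gives $5325.7, deviation gives $0 → loss $5325.7.
$72973.3: truthful gives $7993.9, deviation gives $0 → loss $7993.9.
$86974.9: same outcome either way → loss $0.
$38770.3: same outcome either way → loss $0.
$77532.7: truthful gives $3434.5, deviation gives $0 → loss $3434.5.
$28604.4: same outcome either way → loss $0.
$71292.8: truthful gives $9674.4, deviation gives $0 → loss $9674.4.
Maximum loss: $9674.4.

$9674.4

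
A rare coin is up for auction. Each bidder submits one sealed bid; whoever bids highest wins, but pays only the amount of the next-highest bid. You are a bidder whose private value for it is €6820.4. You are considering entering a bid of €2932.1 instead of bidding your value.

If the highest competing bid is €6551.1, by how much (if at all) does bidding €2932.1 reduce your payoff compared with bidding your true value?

€269.3

Bidding your value €6820.4: you win (since €6820.4 > €6551.1) and pay €6551.1. Payoff €269.3.
Bidding €2932.1: you lose. Payoff €0.
The competing bid €6551.1 lies between your shaded bid and your value, so underbidding forfeits an item you could have won at a profitable price.
Loss from deviating = €269.3 − (€0) = €269.3.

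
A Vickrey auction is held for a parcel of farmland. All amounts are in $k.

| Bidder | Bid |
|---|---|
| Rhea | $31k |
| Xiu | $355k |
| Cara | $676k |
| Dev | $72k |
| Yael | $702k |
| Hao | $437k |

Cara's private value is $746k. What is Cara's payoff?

Highest bid: Yael at $702k, so Yael wins.
Second-highest bid: Cara at $676k — that is the price the winner pays.
Cara did not win, so Cara pays nothing and receives nothing: payoff $0k.

$0k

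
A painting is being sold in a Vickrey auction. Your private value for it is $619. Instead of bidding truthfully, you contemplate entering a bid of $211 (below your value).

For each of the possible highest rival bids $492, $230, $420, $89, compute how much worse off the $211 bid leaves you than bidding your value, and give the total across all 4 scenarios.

The deviation costs you only when the competing bid falls strictly between $211 and $619; elsewhere both bids give the same outcome.
$492: truthful payoff $127, deviation payoff $0 → loss $127.
$230: truthful payoff $389, deviation payoff $0 → loss $389.
$420: truthful payoff $199, deviation payoff $0 → loss $199.
$89: outcomes coincide → loss $0.
Total loss = $127 + $389 + $199 = $715.

$715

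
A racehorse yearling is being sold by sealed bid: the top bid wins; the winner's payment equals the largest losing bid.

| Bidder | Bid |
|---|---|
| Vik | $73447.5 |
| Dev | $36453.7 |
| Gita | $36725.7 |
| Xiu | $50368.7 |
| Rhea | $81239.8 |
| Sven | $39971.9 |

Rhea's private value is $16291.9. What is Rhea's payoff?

−$57155.6

Highest bid: Rhea at $81239.8, so Rhea wins.
Second-highest bid: Vik at $73447.5 — that is the price the winner pays.
Rhea's payoff = value − price = $16291.9 − $73447.5 = −$57155.6.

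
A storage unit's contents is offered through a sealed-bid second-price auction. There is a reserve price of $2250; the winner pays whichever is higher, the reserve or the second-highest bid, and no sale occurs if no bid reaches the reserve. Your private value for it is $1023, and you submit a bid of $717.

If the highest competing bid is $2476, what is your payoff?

Your bid $717 is below the highest competing bid $2476, so you lose. Payoff $0.

$0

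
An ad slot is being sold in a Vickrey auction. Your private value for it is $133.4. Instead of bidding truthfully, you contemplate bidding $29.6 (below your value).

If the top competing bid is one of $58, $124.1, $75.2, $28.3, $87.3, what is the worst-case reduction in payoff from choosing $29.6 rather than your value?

$75.4

$58: truthful gives $75.4, deviation gives $0 → loss $75.4.
$124.1: truthful gives $9.3, deviation gives $0 → loss $9.3.
$75.2: truthful gives $58.2, deviation gives $0 → loss $58.2.
$28.3: same outcome either way → loss $0.
$87.3: truthful gives $46.1, deviation gives $0 → loss $46.1.
Maximum loss: $75.4.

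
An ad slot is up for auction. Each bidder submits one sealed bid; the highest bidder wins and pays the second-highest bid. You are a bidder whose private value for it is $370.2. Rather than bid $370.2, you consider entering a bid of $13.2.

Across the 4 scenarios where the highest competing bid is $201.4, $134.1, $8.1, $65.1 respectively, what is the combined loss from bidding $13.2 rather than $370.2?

$710

The deviation costs you only when the competing bid falls strictly between $13.2 and $370.2; elsewhere both bids give the same outcome.
$201.4: truthful payoff $168.8, deviation payoff $0 → loss $168.8.
$134.1: truthful payoff $236.1, deviation payoff $0 → loss $236.1.
$8.1: outcomes coincide → loss $0.
$65.1: truthful payoff $305.1, deviation payoff $0 → loss $305.1.
Total loss = $168.8 + $236.1 + $305.1 = $710.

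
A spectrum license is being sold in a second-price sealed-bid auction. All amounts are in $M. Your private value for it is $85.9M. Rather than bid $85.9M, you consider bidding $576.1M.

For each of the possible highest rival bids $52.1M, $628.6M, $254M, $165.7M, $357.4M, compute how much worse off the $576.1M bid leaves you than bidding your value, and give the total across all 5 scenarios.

$519.4M

The deviation costs you only when the competing bid falls strictly between $85.9M and $576.1M; elsewhere both bids give the same outcome.
$52.1M: outcomes coincide → loss $0M.
$628.6M: outcomes coincide → loss $0M.
$254M: truthful payoff $0M, deviation payoff −$168.1M → loss $168.1M.
$165.7M: truthful payoff $0M, deviation payoff −$79.8M → loss $79.8M.
$357.4M: truthful payoff $0M, deviation payoff −$271.5M → loss $271.5M.
Total loss = $168.1M + $79.8M + $271.5M = $519.4M.
In a second-price auction your bid sets only whether you win, not what you pay, so bidding your true value is weakly dominant.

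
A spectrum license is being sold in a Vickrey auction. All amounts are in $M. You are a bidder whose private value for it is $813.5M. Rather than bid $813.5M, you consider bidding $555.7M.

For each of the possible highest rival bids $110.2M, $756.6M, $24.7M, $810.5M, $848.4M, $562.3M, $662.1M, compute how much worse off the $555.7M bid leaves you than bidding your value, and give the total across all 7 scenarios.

$462.5M

The deviation costs you only when the competing bid falls strictly between $555.7M and $813.5M; elsewhere both bids give the same outcome.
$110.2M: outcomes coincide → loss $0M.
$756.6M: truthful payoff $56.9M, deviation payoff $0M → loss $56.9M.
$24.7M: outcomes coincide → loss $0M.
$810.5M: truthful payoff $3M, deviation payoff $0M → loss $3M.
$848.4M: outcomes coincide → loss $0M.
$562.3M: truthful payoff $251.2M, deviation payoff $0M → loss $251.2M.
$662.1M: truthful payoff $151.4M, deviation payoff $0M → loss $151.4M.
Total loss = $56.9M + $3M + $251.2M + $151.4M = $462.5M.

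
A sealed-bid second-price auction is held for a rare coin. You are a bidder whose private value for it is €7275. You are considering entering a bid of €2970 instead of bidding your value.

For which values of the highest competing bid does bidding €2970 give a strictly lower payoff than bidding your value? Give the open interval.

(€2970, €7275)

If the competing bid is below €2970, both bids win at the same price — no difference.
If it is above €7275, both bids lose — no difference.
If it lies strictly between €2970 and €7275, bidding your value wins at a price below your value (positive payoff) while bidding €2970 loses (payoff 0).
So the deviation strictly hurts on the open interval (€2970, €7275).
Truthful bidding weakly dominates here: raising your bid can only win items priced above your value, and lowering it can only forfeit items priced below.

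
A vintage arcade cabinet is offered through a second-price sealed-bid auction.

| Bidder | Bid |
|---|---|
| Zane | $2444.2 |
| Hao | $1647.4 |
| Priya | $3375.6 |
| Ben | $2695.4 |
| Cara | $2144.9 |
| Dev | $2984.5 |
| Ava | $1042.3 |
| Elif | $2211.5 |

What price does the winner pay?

Highest bid: Priya at $3375.6, so Priya wins.
Second-highest bid: Dev at $2984.5 — that is the price the winner pays.

$2984.5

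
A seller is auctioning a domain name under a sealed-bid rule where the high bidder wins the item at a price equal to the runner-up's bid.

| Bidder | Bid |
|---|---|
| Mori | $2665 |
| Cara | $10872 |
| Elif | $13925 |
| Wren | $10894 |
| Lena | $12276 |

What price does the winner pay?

Highest bid: Elif at $13925, so Elif wins.
Second-highest bid: Lena at $12276 — that is the price the winner pays.

$12276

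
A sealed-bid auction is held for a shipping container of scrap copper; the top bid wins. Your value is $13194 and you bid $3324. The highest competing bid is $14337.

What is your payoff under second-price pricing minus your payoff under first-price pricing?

Your bid $3324 is below $14337, so you lose under either rule.
Payoff is $0 in both cases; difference = $0.

$0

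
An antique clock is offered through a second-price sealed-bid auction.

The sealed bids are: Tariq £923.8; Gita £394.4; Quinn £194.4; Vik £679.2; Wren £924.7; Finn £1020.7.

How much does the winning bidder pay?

Highest bid: Finn at £1020.7, so Finn wins.
Second-highest bid: Wren at £924.7 — that is the price the winner pays.

£924.7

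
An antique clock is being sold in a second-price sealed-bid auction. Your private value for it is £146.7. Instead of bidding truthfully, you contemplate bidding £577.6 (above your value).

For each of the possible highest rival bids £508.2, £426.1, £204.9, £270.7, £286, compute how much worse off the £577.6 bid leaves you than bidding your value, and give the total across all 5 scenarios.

£962.4

The deviation costs you only when the competing bid falls strictly between £146.7 and £577.6; elsewhere both bids give the same outcome.
£508.2: truthful payoff £0, deviation payoff −£361.5 → loss £361.5.
£426.1: truthful payoff £0, deviation payoff −£279.4 → loss £279.4.
£204.9: truthful payoff £0, deviation payoff −£58.2 → loss £58.2.
£270.7: truthful payoff £0, deviation payoff −£124 → loss £124.
£286: truthful payoff £0, deviation payoff −£139.3 → loss £139.3.
Total loss = £361.5 + £279.4 + £58.2 + £124 + £139.3 = £962.4.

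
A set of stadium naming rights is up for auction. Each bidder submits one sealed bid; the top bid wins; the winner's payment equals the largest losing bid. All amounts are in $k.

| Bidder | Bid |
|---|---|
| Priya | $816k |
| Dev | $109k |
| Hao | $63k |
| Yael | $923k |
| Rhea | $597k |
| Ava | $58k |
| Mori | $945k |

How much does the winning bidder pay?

Highest bid: Mori at $945k, so Mori wins.
Second-highest bid: Yael at $923k — that is the price the winner pays.

$923k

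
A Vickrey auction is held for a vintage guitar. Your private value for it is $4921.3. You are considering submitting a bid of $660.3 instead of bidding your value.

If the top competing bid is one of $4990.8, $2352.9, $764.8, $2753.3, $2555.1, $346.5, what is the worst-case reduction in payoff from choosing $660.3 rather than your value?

$4990.8: same outcome either way → loss $0.
$2352.9: truthful gives $2568.4, deviation gives $0 → loss $2568.4.
$764.8: truthful gives $4156.5, deviation gives $0 → loss $4156.5.
$2753.3: truthful gives $2168, deviation gives $0 → loss $2168.
$2555.1: truthful gives $2366.2, deviation gives $0 → loss $2366.2.
$346.5: same outcome either way → loss $0.
Maximum loss: $4156.5.

$4156.5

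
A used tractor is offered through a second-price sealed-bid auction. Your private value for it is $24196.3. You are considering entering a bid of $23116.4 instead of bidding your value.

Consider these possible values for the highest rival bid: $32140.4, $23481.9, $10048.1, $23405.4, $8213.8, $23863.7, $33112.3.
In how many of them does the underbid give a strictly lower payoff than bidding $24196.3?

3

The deviation hurts exactly when the highest competing bid lies strictly between $23116.4 and $24196.3 — underbidding then forfeits a profitable win.
$32140.4: above both → same outcome either way.
$23481.9: inside the interval → strictly worse (loss $714.4).
$10048.1: below both → same outcome either way.
$23405.4: inside the interval → strictly worse (loss $790.9).
$8213.8: below both → same outcome either way.
$23863.7: inside the interval → strictly worse (loss $332.6).
$33112.3: above both → same outcome either way.
Count: 3.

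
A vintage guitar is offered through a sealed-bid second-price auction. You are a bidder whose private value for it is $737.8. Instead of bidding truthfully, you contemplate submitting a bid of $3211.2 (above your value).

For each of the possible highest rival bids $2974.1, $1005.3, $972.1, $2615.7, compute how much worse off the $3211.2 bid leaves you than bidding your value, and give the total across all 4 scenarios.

$4616

The deviation costs you only when the competing bid falls strictly between $737.8 and $3211.2; elsewhere both bids give the same outcome.
$2974.1: truthful payoff $0, deviation payoff −$2236.3 → loss $2236.3.
$1005.3: truthful payoff $0, deviation payoff −$267.5 → loss $267.5.
$972.1: truthful payoff $0, deviation payoff −$234.3 → loss $234.3.
$2615.7: truthful payoff $0, deviation payoff −$1877.9 → loss $1877.9.
Total loss = $2236.3 + $267.5 + $234.3 + $1877.9 = $4616.
Because the price is fixed by the runner-up's bid, deviating from your value can only change a good outcome into a bad one — never the reverse.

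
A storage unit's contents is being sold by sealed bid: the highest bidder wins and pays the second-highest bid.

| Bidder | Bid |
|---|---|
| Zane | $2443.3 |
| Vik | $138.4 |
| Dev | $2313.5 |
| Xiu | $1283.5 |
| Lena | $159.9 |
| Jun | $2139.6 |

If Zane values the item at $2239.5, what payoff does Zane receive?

−$74

Highest bid: Zane at $2443.3, so Zane wins.
Second-highest bid: Dev at $2313.5 — that is the price the winner pays.
Zane's payoff = value − price = $2239.5 − $2313.5 = −$74.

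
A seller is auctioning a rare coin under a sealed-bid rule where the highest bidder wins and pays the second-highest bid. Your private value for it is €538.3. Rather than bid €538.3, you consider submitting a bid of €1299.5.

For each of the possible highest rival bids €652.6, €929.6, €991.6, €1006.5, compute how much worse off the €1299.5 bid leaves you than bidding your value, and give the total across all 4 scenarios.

€1427.1

The deviation costs you only when the competing bid falls strictly between €538.3 and €1299.5; elsewhere both bids give the same outcome.
€652.6: truthful payoff €0, deviation payoff −€114.3 → loss €114.3.
€929.6: truthful payoff €0, deviation payoff −€391.3 → loss €391.3.
€991.6: truthful payoff €0, deviation payoff −€453.3 → loss €453.3.
€1006.5: truthful payoff €0, deviation payoff −€468.2 → loss €468.2.
Total loss = €114.3 + €391.3 + €453.3 + €468.2 = €1427.1.
Truthful bidding weakly dominates here: raising your bid can only win items priced above your value, and lowering it can only forfeit items priced below.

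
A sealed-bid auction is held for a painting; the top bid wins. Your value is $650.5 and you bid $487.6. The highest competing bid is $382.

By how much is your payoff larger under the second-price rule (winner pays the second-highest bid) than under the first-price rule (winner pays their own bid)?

$105.6

You have the highest bid, so you win under either rule.
Second-price: pay $382 → payoff $268.5.
First-price: pay your own bid $487.6 → payoff $162.9.
Difference = $268.5 − ($162.9) = $105.6.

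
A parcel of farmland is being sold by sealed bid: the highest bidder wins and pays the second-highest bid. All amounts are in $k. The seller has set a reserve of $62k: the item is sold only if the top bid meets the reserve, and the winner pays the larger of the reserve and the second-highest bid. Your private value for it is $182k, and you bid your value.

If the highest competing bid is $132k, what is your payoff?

$50k

Your bid $182k is the highest and exceeds the reserve.
Price = max(second-highest bid, reserve) = max($132k, $62k) = $132k.
Payoff = $182k − $132k = $50k.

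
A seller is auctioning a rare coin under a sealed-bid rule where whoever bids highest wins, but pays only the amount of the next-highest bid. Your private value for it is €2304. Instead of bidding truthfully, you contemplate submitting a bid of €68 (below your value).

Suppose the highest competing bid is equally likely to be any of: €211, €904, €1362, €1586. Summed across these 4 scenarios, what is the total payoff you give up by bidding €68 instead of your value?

The deviation costs you only when the competing bid falls strictly between €68 and €2304; elsewhere both bids give the same outcome.
€211: truthful payoff €2093, deviation payoff €0 → loss €2093.
€904: truthful payoff €1400, deviation payoff €0 → loss €1400.
€1362: truthful payoff €942, deviation payoff €0 → loss €942.
€1586: truthful payoff €718, deviation payoff €0 → loss €718.
Total loss = €2093 + €1400 + €942 + €718 = €5153.

€5153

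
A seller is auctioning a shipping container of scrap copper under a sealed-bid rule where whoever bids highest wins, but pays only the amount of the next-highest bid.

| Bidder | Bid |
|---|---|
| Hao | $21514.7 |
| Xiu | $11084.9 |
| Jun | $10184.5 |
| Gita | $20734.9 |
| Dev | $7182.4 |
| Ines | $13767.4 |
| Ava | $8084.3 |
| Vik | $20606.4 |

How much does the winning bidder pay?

$20734.9

Highest bid: Hao at $21514.7, so Hao wins.
Second-highest bid: Gita at $20734.9 — that is the price the winner pays.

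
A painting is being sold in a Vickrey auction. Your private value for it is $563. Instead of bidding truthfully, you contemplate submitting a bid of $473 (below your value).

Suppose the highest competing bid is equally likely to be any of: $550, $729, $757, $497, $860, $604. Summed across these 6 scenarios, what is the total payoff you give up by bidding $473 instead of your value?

$79

The deviation costs you only when the competing bid falls strictly between $473 and $563; elsewhere both bids give the same outcome.
$550: truthful payoff $13, deviation payoff $0 → loss $13.
$729: outcomes coincide → loss $0.
$757: outcomes coincide → loss $0.
$497: truthful payoff $66, deviation payoff $0 → loss $66.
$860: outcomes coincide → loss $0.
$604: outcomes coincide → loss $0.
Total loss = $13 + $66 = $79.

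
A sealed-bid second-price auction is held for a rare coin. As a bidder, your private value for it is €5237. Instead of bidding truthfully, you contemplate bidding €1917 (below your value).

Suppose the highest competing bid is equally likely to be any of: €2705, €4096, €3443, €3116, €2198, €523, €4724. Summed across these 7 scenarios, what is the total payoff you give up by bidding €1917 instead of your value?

€11140

The deviation costs you only when the competing bid falls strictly between €1917 and €5237; elsewhere both bids give the same outcome.
€2705: truthful payoff €2532, deviation payoff €0 → loss €2532.
€4096: truthful payoff €1141, deviation payoff €0 → loss €1141.
€3443: truthful payoff €1794, deviation payoff €0 → loss €1794.
€3116: truthful payoff €2121, deviation payoff €0 → loss €2121.
€2198: truthful payoff €3039, deviation payoff €0 → loss €3039.
€523: outcomes coincide → loss €0.
€4724: truthful payoff €513, deviation payoff €0 → loss €513.
Total loss = €2532 + €1141 + €1794 + €2121 + €3039 + €513 = €11140.
Because the price is fixed by the runner-up's bid, deviating from your value can only change a good outcome into a bad one — never the reverse.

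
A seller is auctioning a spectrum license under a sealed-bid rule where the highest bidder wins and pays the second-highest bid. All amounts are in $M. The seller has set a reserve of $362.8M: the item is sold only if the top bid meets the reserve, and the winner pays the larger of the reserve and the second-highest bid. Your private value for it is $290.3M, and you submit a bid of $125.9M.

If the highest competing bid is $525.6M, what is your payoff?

$0M

Your bid $125.9M is below the highest competing bid $525.6M, so you lose. Payoff $0M.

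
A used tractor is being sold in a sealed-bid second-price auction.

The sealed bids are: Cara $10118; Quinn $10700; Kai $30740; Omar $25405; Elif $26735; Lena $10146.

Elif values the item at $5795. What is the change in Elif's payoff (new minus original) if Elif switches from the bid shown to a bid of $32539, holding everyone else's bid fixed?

−$24945

The highest bid among the other bidders is $30740; Elif's bid doesn't change that.
Original bid $26735: Elif is not highest (top rival bid is $30740); payoff $0.
Alternative bid $32539: Elif is highest, pays the top rival bid $30740; payoff $5795 − $30740 = −$24945.
Change in payoff = −$24945 − ($0) = −$24945.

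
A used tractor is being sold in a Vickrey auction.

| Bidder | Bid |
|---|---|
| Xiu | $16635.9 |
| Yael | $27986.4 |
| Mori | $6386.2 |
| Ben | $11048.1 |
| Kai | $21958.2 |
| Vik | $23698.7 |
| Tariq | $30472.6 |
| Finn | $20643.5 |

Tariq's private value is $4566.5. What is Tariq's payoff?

Highest bid: Tariq at $30472.6, so Tariq wins.
Second-highest bid: Yael at $27986.4 — that is the price the winner pays.
Tariq's payoff = value − price = $4566.5 − $27986.4 = −$23419.9.

−$23419.9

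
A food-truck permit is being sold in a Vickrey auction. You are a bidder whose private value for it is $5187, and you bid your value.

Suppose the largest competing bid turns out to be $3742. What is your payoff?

$1445

Your bid $5187 exceeds the highest competing bid $3742, so you win.
In a second-price auction the winner pays the second-highest bid, $3742.
Payoff = value − price = $5187 − $3742 = $1445.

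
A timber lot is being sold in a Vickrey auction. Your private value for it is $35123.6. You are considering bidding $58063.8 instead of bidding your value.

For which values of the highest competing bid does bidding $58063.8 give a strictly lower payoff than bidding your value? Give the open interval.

If the competing bid is below $35123.6, both bids win at the same price — no difference.
If it is above $58063.8, both bids lose — no difference.
If it lies strictly between $35123.6 and $58063.8, bidding your value loses (payoff 0) while bidding $58063.8 wins at a price above your value (payoff negative).
So the deviation strictly hurts on the open interval ($35123.6, $58063.8).

($35123.6, $58063.8)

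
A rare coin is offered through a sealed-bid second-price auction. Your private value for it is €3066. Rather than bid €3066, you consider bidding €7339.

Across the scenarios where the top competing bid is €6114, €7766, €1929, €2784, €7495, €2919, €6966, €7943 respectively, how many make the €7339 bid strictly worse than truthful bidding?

The deviation hurts exactly when the highest competing bid lies strictly between €3066 and €7339 — overbidding then wins at a price above your value.
€6114: inside the interval → strictly worse (loss €3048).
€7766: above both → same outcome either way.
€1929: below both → same outcome either way.
€2784: below both → same outcome either way.
€7495: above both → same outcome either way.
€2919: below both → same outcome either way.
€6966: inside the interval → strictly worse (loss €3900).
€7943: above both → same outcome either way.
Count: 2.

2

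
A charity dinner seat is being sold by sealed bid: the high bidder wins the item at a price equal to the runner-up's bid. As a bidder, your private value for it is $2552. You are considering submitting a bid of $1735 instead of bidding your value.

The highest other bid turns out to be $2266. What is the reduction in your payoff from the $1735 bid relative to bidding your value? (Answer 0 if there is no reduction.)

$286

Bidding your value $2552: you win (since $2552 > $2266) and pay $2266. Payoff $286.
Bidding $1735: you lose. Payoff $0.
The competing bid $2266 lies between your shaded bid and your value, so underbidding forfeits an item you could have won at a profitable price.
Loss from deviating = $286 − ($0) = $286.
Because the price is fixed by the runner-up's bid, deviating from your value can only change a good outcome into a bad one — never the reverse.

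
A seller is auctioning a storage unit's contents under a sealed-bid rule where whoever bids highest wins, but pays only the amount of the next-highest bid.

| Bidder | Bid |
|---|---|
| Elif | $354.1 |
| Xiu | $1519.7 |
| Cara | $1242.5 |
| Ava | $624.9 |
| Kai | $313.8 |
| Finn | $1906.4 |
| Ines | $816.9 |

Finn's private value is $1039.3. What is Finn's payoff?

−$480.4

Highest bid: Finn at $1906.4, so Finn wins.
Second-highest bid: Xiu at $1519.7 — that is the price the winner pays.
Finn's payoff = value − price = $1039.3 − $1519.7 = −$480.4.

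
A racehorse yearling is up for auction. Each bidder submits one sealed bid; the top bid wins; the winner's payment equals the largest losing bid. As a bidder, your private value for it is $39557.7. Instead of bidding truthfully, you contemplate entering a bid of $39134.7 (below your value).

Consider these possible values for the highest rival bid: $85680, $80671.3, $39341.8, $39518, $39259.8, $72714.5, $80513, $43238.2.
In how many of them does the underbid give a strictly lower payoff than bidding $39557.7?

The deviation hurts exactly when the highest competing bid lies strictly between $39134.7 and $39557.7 — underbidding then forfeits a profitable win.
$85680: above both → same outcome either way.
$80671.3: above both → same outcome either way.
$39341.8: inside the interval → strictly worse (loss $215.9).
$39518: inside the interval → strictly worse (loss $39.7).
$39259.8: inside the interval → strictly worse (loss $297.9).
$72714.5: above both → same outcome either way.
$80513: above both → same outcome either way.
$43238.2: above both → same outcome either way.
Count: 3.

3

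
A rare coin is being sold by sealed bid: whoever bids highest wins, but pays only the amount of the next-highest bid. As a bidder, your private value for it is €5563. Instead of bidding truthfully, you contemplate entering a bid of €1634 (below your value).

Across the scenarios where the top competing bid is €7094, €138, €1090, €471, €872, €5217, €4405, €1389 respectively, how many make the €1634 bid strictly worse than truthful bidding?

2

The deviation hurts exactly when the highest competing bid lies strictly between €1634 and €5563 — underbidding then forfeits a profitable win.
€7094: above both → same outcome either way.
€138: below both → same outcome either way.
€1090: below both → same outcome either way.
€471: below both → same outcome either way.
€872: below both → same outcome either way.
€5217: inside the interval → strictly worse (loss €346).
€4405: inside the interval → strictly worse (loss €1158).
€1389: below both → same outcome either way.
Count: 2.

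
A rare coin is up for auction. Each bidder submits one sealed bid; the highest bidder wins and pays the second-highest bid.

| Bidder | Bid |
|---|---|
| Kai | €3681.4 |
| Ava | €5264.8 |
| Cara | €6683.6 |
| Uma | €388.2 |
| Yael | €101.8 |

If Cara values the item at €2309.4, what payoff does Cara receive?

−€2955.4

Highest bid: Cara at €6683.6, so Cara wins.
Second-highest bid: Ava at €5264.8 — that is the price the winner pays.
Cara's payoff = value − price = €2309.4 − €5264.8 = −€2955.4.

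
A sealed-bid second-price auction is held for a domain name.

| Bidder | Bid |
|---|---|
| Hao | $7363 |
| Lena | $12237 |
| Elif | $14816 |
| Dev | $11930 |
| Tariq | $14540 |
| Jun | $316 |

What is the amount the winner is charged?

$14540

Highest bid: Elif at $14816, so Elif wins.
Second-highest bid: Tariq at $14540 — that is the price the winner pays.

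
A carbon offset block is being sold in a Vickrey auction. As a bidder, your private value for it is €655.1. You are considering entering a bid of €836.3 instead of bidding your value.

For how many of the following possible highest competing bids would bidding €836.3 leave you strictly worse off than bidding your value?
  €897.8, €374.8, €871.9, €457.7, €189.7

The deviation hurts exactly when the highest competing bid lies strictly between €655.1 and €836.3 — overbidding then wins at a price above your value.
€897.8: above both → same outcome either way.
€374.8: below both → same outcome either way.
€871.9: above both → same outcome either way.
€457.7: below both → same outcome either way.
€189.7: below both → same outcome either way.
Count: 0.

0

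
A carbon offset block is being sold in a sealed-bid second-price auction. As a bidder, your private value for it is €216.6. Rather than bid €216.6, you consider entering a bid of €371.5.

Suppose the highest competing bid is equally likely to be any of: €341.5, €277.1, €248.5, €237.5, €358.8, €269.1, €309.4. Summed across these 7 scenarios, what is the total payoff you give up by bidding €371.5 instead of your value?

The deviation costs you only when the competing bid falls strictly between €216.6 and €371.5; elsewhere both bids give the same outcome.
€341.5: truthful payoff €0, deviation payoff −€124.9 → loss €124.9.
€277.1: truthful payoff €0, deviation payoff −€60.5 → loss €60.5.
€248.5: truthful payoff €0, deviation payoff −€31.9 → loss €31.9.
€237.5: truthful payoff €0, deviation payoff −€20.9 → loss €20.9.
€358.8: truthful payoff €0, deviation payoff −€142.2 → loss €142.2.
€269.1: truthful payoff €0, deviation payoff −€52.5 → loss €52.5.
€309.4: truthful payoff €0, deviation payoff −€92.8 → loss €92.8.
Total loss = €124.9 + €60.5 + €31.9 + €20.9 + €142.2 + €52.5 + €92.8 = €525.7.

€525.7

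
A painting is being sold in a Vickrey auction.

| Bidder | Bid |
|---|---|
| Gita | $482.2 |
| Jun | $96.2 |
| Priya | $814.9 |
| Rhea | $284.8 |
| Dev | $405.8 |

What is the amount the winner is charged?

$482.2

Highest bid: Priya at $814.9, so Priya wins.
Second-highest bid: Gita at $482.2 — that is the price the winner pays.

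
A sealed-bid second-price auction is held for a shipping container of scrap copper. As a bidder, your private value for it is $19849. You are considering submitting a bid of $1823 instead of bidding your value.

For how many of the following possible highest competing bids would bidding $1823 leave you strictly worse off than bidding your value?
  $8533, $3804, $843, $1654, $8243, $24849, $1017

3

The deviation hurts exactly when the highest competing bid lies strictly between $1823 and $19849 — underbidding then forfeits a profitable win.
$8533: inside the interval → strictly worse (loss $11316).
$3804: inside the interval → strictly worse (loss $16045).
$843: below both → same outcome either way.
$1654: below both → same outcome either way.
$8243: inside the interval → strictly worse (loss $11606).
$24849: above both → same outcome either way.
$1017: below both → same outcome either way.
Count: 3.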